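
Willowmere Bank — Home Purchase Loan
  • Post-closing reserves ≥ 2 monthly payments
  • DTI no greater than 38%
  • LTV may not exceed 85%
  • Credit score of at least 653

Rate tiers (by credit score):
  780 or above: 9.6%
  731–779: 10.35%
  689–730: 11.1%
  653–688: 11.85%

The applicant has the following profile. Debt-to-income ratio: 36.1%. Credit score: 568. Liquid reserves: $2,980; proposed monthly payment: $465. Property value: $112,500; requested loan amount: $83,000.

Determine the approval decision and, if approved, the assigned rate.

Denied

Credit score 568 < 653 (below minimum)
Loan-to-value = 83,000/112,500 = 73.8% — pass (85% max)
Reserves = 2,980/465 = 6.4 months ≥ 2
Debt-to-income 36.1% vs 38% cap — pass
Not all requirements met → denied.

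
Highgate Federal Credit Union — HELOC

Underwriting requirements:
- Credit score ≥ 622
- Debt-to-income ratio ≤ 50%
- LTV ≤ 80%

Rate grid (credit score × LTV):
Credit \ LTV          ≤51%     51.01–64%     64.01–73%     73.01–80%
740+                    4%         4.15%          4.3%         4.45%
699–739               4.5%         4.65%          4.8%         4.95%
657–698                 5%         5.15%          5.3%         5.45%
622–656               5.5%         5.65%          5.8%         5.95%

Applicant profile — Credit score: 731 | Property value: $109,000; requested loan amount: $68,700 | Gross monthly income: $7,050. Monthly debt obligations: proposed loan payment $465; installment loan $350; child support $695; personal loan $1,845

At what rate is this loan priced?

4.65%

Credit score 731 ≥ 622; Total monthly debts = (465 + 350 + 695 + 1,845) = 3,355. Debt-to-income = 3,355/7,050 = 47.6% — meets 50% limit
LTV: 68,700 ÷ 109,000 = 63%, within 80% cap
Credit 731 → row 699–739; LTV 63% → column 51.01–64%. Grid cell → 4.65%.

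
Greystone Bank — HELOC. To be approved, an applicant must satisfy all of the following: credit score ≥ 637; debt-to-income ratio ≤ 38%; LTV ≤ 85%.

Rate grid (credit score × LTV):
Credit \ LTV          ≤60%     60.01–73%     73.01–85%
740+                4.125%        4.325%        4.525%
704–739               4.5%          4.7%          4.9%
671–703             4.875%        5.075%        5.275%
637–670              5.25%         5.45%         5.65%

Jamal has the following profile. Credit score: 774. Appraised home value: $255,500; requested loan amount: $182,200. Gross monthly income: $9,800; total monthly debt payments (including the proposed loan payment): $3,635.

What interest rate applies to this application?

Credit score 774 ≥ 637; DTI = 3,635/9,800 = 37.1% ≤ 38%
LTV = 182,200/255,500 = 71.3% ≤ 85%
Score 774 is in the 740+ band; LTV 71.3% is in the 60.01–73% band → 4.325%.

4.325%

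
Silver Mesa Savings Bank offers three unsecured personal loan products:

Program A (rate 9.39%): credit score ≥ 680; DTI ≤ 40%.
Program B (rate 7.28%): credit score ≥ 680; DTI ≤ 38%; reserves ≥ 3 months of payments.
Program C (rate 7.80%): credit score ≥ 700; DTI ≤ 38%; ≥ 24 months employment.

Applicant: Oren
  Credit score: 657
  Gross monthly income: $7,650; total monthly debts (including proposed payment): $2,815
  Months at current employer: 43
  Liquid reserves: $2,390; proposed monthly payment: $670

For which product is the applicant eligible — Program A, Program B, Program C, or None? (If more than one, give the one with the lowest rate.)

DTI = 2,815/7,650 = 36.8%.
Reserves = 2,390/670 = 3.6 months.
Program A: score 657 < 680; DTI 36.8% ≤ 40% → does not qualify.
Program B: score 657 < 680; DTI 36.8% ≤ 38%; reserves 3.6 ≥ 3 mo → does not qualify.
Program C: score 657 < 700; DTI 36.8% ≤ 38%; employment 43 ≥ 24 mo → does not qualify.

None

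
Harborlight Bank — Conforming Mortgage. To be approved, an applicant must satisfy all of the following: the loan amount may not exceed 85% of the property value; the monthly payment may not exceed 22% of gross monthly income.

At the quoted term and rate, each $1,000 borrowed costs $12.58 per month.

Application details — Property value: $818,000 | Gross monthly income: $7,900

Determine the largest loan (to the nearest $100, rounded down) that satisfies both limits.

$138,100

Payment cap: 22% × $7,900 = $1,738/month.
At $12.58 per $1,000, that supports 1,738/12.58 × 1,000 ≈ $138,155 → $138,100.
LTV cap: 85% × $818,000 = $695,300 → $695,300.
Binding constraint: payment-to-income.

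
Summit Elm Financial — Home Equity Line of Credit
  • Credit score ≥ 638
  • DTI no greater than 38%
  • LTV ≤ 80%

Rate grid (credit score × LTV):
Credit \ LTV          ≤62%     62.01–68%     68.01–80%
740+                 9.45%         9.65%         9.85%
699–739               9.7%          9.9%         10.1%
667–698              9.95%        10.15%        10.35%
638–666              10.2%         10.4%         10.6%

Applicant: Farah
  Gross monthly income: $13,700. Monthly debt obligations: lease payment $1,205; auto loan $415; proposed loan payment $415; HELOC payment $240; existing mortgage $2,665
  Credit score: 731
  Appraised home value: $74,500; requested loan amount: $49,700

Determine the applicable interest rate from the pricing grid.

9.9%

Credit score 731 ≥ 638; Total monthly debts = (1,205 + 415 + 415 + 240 + 2,665) = 4,940. DTI: 4,940 ÷ 13,700 = 36.1%, within the 38% cap
Loan-to-value = 49,700/74,500 = 66.7% — pass (80% max)
Score 731 is in the 699–739 band; LTV 66.7% is in the 62.01–68% band → 9.9%.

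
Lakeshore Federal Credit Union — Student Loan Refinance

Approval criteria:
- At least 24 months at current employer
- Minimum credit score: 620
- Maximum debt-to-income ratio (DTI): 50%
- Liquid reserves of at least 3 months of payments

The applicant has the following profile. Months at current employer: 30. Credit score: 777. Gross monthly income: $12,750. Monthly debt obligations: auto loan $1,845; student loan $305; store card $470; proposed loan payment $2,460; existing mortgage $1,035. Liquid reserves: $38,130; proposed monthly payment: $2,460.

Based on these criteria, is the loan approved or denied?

Employment 30 ≥ 24 months
Credit score 777 ≥ 620 (meets)
Total monthly debts = (1,845 + 305 + 470 + 2,460 + 1,035) = 6,115. Debt-to-income = 6,115/12,750 = 48% — meets 50% limit
Reserves: 38,130 ÷ 2,460 = 15.5 months (meets 3-month minimum)
All criteria satisfied.

Approved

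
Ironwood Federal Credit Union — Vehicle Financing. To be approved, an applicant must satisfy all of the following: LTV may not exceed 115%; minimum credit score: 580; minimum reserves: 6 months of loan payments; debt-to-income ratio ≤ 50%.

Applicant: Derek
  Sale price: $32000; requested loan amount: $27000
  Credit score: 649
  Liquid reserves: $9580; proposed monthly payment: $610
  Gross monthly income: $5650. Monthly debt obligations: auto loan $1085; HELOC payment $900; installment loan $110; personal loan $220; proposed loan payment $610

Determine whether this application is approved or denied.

Denied

LTV: 27,000 ÷ 32,000 = 84.4%, within 115% cap
Credit score 649 ≥ 580 (meets)
Reserves = 9,580/610 = 15.7 months ≥ 6
Total monthly debts = (1,085 + 900 + 110 + 220 + 610) = 2,925. Debt-to-income = 2,925/5,650 = 51.8% — over 50% limit
Fails on DTI.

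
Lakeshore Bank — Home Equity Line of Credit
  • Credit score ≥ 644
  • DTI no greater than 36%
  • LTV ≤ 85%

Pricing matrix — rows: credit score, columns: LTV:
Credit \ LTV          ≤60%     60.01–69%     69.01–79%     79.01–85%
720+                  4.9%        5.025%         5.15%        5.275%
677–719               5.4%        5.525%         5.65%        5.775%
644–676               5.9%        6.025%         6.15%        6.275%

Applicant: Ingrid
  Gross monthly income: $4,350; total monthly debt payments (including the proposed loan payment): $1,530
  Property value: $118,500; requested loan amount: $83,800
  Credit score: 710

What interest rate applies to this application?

5.65%

Credit score 710 ≥ 644; Debt-to-income = 1,530/4,350 = 35.2% — meets 36% limit
LTV = 83,800/118,500 = 70.7% ≤ 85%
Credit 710 → row 677–719; LTV 70.7% → column 69.01–79%. Grid cell → 5.65%.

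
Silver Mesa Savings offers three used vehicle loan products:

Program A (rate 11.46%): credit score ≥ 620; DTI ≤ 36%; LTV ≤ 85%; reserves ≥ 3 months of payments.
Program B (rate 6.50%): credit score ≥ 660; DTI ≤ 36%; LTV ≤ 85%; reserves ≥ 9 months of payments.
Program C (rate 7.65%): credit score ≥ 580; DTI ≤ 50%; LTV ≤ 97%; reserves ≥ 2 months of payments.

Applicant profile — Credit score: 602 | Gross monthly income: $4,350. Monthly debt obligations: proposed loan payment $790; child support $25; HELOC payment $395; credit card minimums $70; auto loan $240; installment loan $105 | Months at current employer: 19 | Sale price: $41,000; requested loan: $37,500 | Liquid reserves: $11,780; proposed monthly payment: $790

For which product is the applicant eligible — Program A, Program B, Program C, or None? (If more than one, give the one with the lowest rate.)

Program C

Total debts = (790 + 25 + 395 + 70 + 240 + 105) = 1,625; DTI = 1,625/4,350 = 37.4%.
LTV = 37,500/41,000 = 91.5%.
Reserves = 11,780/790 = 14.9 months.
Program A: score 602 < 620; DTI 37.4% > 36%; LTV 91.5% > 85%; reserves 14.9 ≥ 3 mo → does not qualify.
Program B: score 602 < 660; DTI 37.4% > 36%; LTV 91.5% > 85%; reserves 14.9 ≥ 9 mo → does not qualify.
Program C: score 602 ≥ 580; DTI 37.4% ≤ 50%; LTV 91.5% ≤ 97%; reserves 14.9 ≥ 2 mo → qualifies.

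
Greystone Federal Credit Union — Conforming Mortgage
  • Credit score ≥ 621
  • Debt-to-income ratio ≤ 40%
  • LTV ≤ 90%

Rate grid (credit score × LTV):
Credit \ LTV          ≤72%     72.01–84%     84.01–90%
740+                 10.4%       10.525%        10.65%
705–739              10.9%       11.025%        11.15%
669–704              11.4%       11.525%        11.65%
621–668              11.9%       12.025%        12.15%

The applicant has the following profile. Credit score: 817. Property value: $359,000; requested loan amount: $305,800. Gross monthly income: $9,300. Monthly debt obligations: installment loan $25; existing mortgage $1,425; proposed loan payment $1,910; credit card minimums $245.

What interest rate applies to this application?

Credit score 817 ≥ 621; Total monthly debts = (25 + 1,425 + 1,910 + 245) = 3,605. DTI = 3,605/9,300 = 38.8% ≤ 40%
LTV: 305,800 ÷ 359,000 = 85.2%, within 90% cap
Credit 817 → row 740+; LTV 85.2% → column 84.01–90%. Grid cell → 10.65%.

10.65%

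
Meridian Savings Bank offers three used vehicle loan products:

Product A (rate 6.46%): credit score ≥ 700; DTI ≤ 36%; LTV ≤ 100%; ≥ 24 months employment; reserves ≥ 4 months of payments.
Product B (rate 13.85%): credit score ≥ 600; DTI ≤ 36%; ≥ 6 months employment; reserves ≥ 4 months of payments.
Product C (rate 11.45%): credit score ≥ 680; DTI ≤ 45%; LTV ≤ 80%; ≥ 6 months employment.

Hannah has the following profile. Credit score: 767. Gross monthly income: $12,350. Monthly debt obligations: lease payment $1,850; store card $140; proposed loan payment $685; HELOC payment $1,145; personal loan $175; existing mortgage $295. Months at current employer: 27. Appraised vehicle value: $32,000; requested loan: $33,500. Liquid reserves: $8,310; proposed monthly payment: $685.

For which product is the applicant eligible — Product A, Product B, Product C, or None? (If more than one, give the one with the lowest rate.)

Product B

Total debts = (1,850 + 140 + 685 + 1,145 + 175 + 295) = 4,290; DTI = 4,290/12,350 = 34.7%.
LTV = 33,500/32,000 = 104.7%.
Reserves = 8,310/685 = 12.1 months.
Product A: score 767 ≥ 700; DTI 34.7% ≤ 36%; LTV 104.7% > 100%; employment 27 ≥ 24 mo; reserves 12.1 ≥ 4 mo → does not qualify.
Product B: score 767 ≥ 600; DTI 34.7% ≤ 36%; employment 27 ≥ 6 mo; reserves 12.1 ≥ 4 mo → qualifies.
Product C: score 767 ≥ 680; DTI 34.7% ≤ 45%; LTV 104.7% > 80%; employment 27 ≥ 6 mo → does not qualify.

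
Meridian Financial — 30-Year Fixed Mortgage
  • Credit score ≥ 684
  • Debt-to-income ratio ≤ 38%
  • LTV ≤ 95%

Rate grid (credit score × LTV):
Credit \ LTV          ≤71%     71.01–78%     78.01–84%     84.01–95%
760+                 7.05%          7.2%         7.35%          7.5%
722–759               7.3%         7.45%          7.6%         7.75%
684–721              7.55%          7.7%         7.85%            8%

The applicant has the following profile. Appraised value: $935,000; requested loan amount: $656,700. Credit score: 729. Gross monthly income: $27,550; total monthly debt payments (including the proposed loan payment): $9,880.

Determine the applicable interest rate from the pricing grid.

7.3%

Credit score 729 ≥ 684; DTI = 9,880/27,550 = 35.9% ≤ 38%
LTV = 656,700/935,000 = 70.2% ≤ 95%
Credit 729 → row 722–759; LTV 70.2% → column ≤71%. Grid cell → 7.3%.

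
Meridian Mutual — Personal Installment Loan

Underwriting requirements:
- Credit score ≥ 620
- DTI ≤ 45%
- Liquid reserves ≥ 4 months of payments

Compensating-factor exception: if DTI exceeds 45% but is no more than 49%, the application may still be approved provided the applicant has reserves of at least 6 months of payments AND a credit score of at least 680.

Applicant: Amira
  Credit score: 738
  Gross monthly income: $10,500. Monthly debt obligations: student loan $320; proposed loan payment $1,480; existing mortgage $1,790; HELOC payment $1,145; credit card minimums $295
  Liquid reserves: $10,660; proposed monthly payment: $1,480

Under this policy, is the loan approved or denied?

Approved

Credit score 738 ≥ 620 (meets base)
Total debts = (320 + 1,480 + 1,790 + 1,145 + 295) = 5,030. DTI = 5,030/10,500 = 47.9% > 45% — standard DTI limit exceeded.
Liquid reserves cover 10,660/1,480 = 7.2 months — ≥ 4 required
47.9% falls in the override range (45%–49%), so the compensating-factor test applies.
Reserves 7.2 ≥ 6 months; credit score 738 ≥ 680.
Both override conditions satisfied; DTI exception granted.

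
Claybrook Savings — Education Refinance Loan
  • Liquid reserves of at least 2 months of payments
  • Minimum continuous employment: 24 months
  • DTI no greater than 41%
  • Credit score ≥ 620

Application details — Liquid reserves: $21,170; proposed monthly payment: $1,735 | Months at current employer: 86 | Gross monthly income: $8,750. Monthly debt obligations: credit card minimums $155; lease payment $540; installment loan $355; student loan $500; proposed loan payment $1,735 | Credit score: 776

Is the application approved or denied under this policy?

Approved

Reserves = 21,170/1,735 = 12.2 months ≥ 2
Employment 86 ≥ 24 months
Total monthly debts = (155 + 540 + 355 + 500 + 1,735) = 3,285. Debt-to-income = 3,285/8,750 = 37.5% — meets 41% limit
Credit score 776 ≥ 620 (meets)
All criteria satisfied.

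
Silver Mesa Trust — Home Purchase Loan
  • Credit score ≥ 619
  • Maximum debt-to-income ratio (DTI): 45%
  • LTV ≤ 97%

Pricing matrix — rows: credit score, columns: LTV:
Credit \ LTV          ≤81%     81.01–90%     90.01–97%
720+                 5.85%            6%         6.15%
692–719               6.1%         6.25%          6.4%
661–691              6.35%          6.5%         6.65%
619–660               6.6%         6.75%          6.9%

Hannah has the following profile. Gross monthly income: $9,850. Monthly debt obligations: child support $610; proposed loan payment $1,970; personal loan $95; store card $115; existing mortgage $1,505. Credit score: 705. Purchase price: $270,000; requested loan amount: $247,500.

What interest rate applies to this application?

6.4%

Credit score 705 ≥ 619; Total monthly debts = (610 + 1,970 + 95 + 115 + 1,505) = 4,295. Debt-to-income = 4,295/9,850 = 43.6% — meets 45% limit
LTV = 247,500/270,000 = 91.7% ≤ 97%
Score 705 is in the 692–719 band; LTV 91.7% is in the 90.01–97% band → 6.4%.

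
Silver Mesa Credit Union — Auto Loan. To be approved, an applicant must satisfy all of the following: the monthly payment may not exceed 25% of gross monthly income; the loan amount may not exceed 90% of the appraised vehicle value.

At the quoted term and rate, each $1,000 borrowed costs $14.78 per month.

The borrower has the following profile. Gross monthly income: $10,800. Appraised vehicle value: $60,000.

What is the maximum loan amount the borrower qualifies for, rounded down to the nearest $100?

$54,000

Payment cap: 25% × $10,800 = $2,700/month.
At $14.78 per $1,000, that supports 2,700/14.78 × 1,000 ≈ $182,679 → $182,600.
LTV cap: 90% × $60,000 = $54,000 → $54,000.
Binding constraint: loan-to-value.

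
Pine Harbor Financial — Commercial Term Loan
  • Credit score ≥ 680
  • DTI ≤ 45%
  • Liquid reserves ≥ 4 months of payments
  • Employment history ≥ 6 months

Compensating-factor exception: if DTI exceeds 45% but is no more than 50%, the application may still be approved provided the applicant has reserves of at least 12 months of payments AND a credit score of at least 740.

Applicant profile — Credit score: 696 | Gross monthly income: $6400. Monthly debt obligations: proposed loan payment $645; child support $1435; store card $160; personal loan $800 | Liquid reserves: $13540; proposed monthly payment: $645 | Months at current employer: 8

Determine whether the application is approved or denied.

Denied

Credit score 696 ≥ 680 (meets base)
Total debts = (645 + 1,435 + 160 + 800) = 3,040. DTI: 3,040 ÷ 6,400 = 47.5%, over the 45% base limit.
Reserves: 13,540 ÷ 645 = 21.0 months (meets 4-month minimum)
Employment 8 ≥ 6 months
47.5% falls in the override range (45%–50%), so the compensating-factor test applies.
Override check — reserves: 21.0 mo (ok); score: 696 (below 740).
Override conditions not both satisfied; exception does not apply.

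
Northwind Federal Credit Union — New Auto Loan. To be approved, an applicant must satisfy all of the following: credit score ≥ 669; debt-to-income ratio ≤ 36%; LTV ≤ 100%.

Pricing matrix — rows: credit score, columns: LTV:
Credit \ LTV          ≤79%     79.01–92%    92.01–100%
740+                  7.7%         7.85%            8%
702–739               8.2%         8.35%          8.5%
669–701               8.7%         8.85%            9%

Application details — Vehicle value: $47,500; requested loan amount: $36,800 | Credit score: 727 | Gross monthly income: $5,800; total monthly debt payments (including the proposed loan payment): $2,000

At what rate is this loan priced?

Credit score 727 ≥ 669; DTI = 2,000/5,800 = 34.5% ≤ 36%
Loan-to-value = 36,800/47,500 = 77.5% — pass (100% max)
Credit 727 → row 702–739; LTV 77.5% → column ≤79%. Grid cell → 8.2%.

8.2%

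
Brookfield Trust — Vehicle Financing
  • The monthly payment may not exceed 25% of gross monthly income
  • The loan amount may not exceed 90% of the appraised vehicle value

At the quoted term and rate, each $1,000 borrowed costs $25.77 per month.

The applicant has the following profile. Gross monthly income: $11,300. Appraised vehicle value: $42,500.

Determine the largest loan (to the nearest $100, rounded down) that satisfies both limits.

Payment cap: 25% × $11,300 = $2,825/month.
At $25.77 per $1,000, that supports 2,825/25.77 × 1,000 ≈ $109,623 → $109,600.
LTV cap: 90% × $42,500 = $38,250 → $38,200.
Binding constraint: loan-to-value.

$38,200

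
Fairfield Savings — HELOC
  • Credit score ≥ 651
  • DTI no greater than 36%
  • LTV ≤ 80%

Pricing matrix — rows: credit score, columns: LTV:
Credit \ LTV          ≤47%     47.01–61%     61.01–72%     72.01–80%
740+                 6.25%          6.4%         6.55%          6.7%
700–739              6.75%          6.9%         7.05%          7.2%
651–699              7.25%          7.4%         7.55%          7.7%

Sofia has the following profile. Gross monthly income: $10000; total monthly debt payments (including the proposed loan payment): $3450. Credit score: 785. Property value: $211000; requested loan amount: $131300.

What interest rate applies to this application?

Credit score 785 ≥ 651; Debt-to-income = 3,450/10,000 = 34.5% — meets 36% limit
LTV: 131,300 ÷ 211,000 = 62.2%, within 80% cap
Score 785 is in the 740+ band; LTV 62.2% is in the 61.01–72% band → 6.55%.

6.55%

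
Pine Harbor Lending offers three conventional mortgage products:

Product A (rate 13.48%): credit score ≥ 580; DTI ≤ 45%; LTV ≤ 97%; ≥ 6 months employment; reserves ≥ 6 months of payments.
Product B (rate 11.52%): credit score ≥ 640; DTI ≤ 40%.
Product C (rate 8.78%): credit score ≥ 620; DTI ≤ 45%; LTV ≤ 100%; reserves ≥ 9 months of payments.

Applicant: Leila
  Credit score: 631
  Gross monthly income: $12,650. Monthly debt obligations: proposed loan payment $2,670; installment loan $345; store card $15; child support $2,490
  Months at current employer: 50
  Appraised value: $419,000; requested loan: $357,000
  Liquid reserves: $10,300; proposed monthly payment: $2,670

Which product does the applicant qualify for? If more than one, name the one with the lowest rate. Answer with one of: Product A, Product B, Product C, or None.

None

Total debts = (2,670 + 345 + 15 + 2,490) = 5,520; DTI = 5,520/12,650 = 43.6%.
LTV = 357,000/419,000 = 85.2%.
Reserves = 10,300/2,670 = 3.9 months.
Product A: score 631 ≥ 580; DTI 43.6% ≤ 45%; LTV 85.2% ≤ 97%; employment 50 ≥ 6 mo; reserves 3.9 < 6 mo → does not qualify.
Product B: score 631 < 640; DTI 43.6% > 40% → does not qualify.
Product C: score 631 ≥ 620; DTI 43.6% ≤ 45%; LTV 85.2% ≤ 100%; reserves 3.9 < 9 mo → does not qualify.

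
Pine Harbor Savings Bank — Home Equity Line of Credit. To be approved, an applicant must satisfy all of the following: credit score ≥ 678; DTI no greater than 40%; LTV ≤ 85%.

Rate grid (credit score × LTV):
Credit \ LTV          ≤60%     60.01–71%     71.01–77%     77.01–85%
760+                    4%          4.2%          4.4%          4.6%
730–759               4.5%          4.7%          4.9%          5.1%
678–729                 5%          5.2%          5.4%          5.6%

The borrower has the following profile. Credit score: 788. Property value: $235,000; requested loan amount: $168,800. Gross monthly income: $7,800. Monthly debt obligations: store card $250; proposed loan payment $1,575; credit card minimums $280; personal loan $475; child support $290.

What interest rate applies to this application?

4.4%

Credit score 788 ≥ 678; Total monthly debts = (250 + 1,575 + 280 + 475 + 290) = 2,870. Debt-to-income = 2,870/7,800 = 36.8% — meets 40% limit
LTV: 168,800 ÷ 235,000 = 71.8%, within 85% cap
Credit 788 → row 760+; LTV 71.8% → column 71.01–77%. Grid cell → 4.4%.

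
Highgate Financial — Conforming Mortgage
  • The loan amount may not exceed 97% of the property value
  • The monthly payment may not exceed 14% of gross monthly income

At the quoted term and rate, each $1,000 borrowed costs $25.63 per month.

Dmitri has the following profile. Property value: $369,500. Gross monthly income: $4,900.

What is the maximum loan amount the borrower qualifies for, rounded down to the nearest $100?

Payment cap: 14% × $4,900 = $686/month.
At $25.63 per $1,000, that supports 686/25.63 × 1,000 ≈ $26,765 → $26,700.
LTV cap: 97% × $369,500 = $358,415 → $358,400.
Binding constraint: payment-to-income.

$26,700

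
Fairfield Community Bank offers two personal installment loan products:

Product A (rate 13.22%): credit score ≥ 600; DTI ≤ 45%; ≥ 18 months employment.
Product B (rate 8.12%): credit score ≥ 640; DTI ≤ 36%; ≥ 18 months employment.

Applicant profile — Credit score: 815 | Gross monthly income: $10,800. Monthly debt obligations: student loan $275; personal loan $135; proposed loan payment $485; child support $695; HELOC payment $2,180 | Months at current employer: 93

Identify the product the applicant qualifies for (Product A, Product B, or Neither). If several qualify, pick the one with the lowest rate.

Total debts = (275 + 135 + 485 + 695 + 2,180) = 3,770; DTI = 3,770/10,800 = 34.9%.
Product A: score 815 ≥ 600; DTI 34.9% ≤ 45%; employment 93 ≥ 18 mo → qualifies.
Product B: score 815 ≥ 640; DTI 34.9% ≤ 36%; employment 93 ≥ 18 mo → qualifies.
Qualifying: Product A, Product B. Lowest rate is 8.12% → Product B.

Product B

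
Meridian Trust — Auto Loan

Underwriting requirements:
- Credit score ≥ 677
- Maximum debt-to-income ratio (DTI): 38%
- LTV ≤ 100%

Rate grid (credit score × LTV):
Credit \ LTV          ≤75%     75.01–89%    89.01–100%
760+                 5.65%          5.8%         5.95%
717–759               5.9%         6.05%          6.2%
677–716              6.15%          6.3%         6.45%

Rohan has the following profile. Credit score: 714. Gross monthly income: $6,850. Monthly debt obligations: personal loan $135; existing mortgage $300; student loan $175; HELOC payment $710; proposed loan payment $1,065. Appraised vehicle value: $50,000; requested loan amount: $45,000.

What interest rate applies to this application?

Credit score 714 ≥ 677; Total monthly debts = (135 + 300 + 175 + 710 + 1,065) = 2,385. Debt-to-income = 2,385/6,850 = 34.8% — meets 38% limit
Loan-to-value = 45,000/50,000 = 90% — pass (100% max)
Credit 714 → row 677–716; LTV 90% → column 89.01–100%. Grid cell → 6.45%.

6.45%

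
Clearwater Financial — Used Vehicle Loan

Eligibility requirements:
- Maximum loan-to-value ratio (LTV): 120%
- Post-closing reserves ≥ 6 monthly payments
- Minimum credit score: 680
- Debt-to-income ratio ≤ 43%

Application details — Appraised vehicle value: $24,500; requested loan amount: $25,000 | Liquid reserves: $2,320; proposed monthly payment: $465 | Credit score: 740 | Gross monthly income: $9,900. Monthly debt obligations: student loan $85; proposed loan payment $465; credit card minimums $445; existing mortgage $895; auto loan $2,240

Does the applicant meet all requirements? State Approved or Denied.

Denied

LTV: 25,000 ÷ 24,500 = 102%, within 120% cap
Liquid reserves cover 2,320/465 = 5.0 months — < 6 required
Credit score 740 ≥ 680 (meets)
Total monthly debts = (85 + 465 + 445 + 895 + 2,240) = 4,130. Debt-to-income = 4,130/9,900 = 41.7% — meets 43% limit
Fails on reserves.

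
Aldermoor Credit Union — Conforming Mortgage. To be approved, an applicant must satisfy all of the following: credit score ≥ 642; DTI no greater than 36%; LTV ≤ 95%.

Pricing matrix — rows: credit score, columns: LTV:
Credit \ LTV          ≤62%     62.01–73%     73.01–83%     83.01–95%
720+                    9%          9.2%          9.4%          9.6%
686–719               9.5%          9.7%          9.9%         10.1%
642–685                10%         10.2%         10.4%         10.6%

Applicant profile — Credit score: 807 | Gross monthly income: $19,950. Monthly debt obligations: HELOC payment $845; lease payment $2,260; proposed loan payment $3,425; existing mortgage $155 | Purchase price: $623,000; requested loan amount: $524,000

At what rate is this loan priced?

9.6%

Credit score 807 ≥ 642; Total monthly debts = (845 + 2,260 + 3,425 + 155) = 6,685. DTI = 6,685/19,950 = 33.5% ≤ 36%
Loan-to-value = 524,000/623,000 = 84.1% — pass (95% max)
Score 807 is in the 720+ band; LTV 84.1% is in the 83.01–95% band → 9.6%.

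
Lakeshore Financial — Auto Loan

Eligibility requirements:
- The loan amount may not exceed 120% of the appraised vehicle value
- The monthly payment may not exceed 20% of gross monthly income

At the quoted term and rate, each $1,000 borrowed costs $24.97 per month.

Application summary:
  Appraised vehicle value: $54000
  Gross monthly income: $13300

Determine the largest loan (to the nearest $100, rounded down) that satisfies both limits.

Payment cap: 20% × $13,300 = $2,660/month.
At $24.97 per $1,000, that supports 2,660/24.97 × 1,000 ≈ $106,527 → $106,500.
LTV cap: 120% × $54,000 = $64,800 → $64,800.
Binding constraint: loan-to-value.

$64,800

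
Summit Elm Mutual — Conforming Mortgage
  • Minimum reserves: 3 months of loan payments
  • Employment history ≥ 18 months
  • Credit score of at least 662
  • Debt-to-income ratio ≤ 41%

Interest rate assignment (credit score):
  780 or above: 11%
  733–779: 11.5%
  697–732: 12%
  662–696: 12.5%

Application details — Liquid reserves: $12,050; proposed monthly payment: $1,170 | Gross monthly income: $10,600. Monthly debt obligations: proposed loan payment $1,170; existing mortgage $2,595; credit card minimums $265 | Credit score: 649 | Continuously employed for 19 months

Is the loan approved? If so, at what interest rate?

Denied

Credit score 649 < 662 (below minimum)
Reserves = 12,050/1,170 = 10.3 months ≥ 3
Employment 19 ≥ 18 months
Total monthly debts = (1,170 + 2,595 + 265) = 4,030. DTI = 4,030/10,600 = 38% ≤ 41%
Not all requirements met → denied.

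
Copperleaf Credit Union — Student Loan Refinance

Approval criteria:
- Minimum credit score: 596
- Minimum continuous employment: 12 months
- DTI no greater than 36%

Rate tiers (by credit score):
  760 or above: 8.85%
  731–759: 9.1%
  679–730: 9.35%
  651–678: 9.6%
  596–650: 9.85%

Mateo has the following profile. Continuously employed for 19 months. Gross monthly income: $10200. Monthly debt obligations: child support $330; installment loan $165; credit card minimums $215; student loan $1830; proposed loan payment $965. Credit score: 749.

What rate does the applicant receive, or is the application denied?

Approved at 9.1%

Credit score 749 ≥ 596 (meets minimum)
Total monthly debts = (330 + 165 + 215 + 1,830 + 965) = 3,505. DTI = 3,505/10,200 = 34.4% ≤ 36%
Employment 19 ≥ 12 months
All requirements met. Score 749 falls in the 731–759 tier → 9.1%.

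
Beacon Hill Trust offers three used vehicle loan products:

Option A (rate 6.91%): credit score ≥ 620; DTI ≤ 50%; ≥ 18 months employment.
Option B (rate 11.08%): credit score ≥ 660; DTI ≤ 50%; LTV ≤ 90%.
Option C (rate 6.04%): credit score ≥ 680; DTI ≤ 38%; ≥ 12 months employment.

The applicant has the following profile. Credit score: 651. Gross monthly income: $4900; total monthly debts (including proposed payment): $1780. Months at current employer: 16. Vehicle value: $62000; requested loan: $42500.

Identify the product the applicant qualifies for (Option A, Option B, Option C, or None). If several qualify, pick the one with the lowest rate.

None

DTI = 1,780/4,900 = 36.3%.
LTV = 42,500/62,000 = 68.5%.
Option A: score 651 ≥ 620; DTI 36.3% ≤ 50%; employment 16 < 18 mo → does not qualify.
Option B: score 651 < 660; DTI 36.3% ≤ 50%; LTV 68.5% ≤ 90% → does not qualify.
Option C: score 651 < 680; DTI 36.3% ≤ 38%; employment 16 ≥ 12 mo → does not qualify.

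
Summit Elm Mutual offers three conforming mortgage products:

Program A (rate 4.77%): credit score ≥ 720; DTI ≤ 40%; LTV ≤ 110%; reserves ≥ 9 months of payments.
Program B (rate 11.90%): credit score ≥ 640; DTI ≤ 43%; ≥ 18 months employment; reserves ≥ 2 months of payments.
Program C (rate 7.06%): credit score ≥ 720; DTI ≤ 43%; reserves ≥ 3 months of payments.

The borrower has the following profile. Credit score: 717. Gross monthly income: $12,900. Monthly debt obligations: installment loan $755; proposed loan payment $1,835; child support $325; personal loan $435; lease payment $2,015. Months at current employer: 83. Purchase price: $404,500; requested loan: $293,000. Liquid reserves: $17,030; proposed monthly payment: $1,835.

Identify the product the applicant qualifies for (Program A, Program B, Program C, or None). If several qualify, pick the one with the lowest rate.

Total debts = (755 + 1,835 + 325 + 435 + 2,015) = 5,365; DTI = 5,365/12,900 = 41.6%.
LTV = 293,000/404,500 = 72.4%.
Reserves = 17,030/1,835 = 9.3 months.
Program A: score 717 < 720; DTI 41.6% > 40%; LTV 72.4% ≤ 110%; reserves 9.3 ≥ 9 mo → does not qualify.
Program B: score 717 ≥ 640; DTI 41.6% ≤ 43%; employment 83 ≥ 18 mo; reserves 9.3 ≥ 2 mo → qualifies.
Program C: score 717 < 720; DTI 41.6% ≤ 43%; reserves 9.3 ≥ 3 mo → does not qualify.

Program B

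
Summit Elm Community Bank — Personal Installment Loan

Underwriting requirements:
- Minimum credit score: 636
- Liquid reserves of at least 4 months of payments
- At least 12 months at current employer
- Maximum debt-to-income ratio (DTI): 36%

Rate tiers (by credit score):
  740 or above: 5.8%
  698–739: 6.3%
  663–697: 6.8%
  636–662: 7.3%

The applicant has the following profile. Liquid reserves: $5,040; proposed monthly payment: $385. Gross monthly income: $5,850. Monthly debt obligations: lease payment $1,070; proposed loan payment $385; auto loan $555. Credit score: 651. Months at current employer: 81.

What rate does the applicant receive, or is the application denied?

Credit score 651 ≥ 636 (meets minimum)
Total monthly debts = (1,070 + 385 + 555) = 2,010. DTI: 2,010 ÷ 5,850 = 34.4%, within the 36% cap
Employment 81 ≥ 12 months
Reserves = 5,040/385 = 13.1 months ≥ 4
All requirements met. Score 651 falls in the 636–662 tier → 7.3%.

Approved at 7.3%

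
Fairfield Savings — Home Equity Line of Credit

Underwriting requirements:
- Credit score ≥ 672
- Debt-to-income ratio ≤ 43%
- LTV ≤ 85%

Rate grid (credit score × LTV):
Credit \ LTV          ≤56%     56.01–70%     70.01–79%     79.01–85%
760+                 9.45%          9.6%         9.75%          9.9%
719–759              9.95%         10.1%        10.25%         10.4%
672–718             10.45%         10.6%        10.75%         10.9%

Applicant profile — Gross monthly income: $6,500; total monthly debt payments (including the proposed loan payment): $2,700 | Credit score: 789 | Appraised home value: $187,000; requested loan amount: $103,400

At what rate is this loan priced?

9.45%

Credit score 789 ≥ 672; DTI = 2,700/6,500 = 41.5% ≤ 43%
LTV: 103,400 ÷ 187,000 = 55.3%, within 85% cap
Score 789 is in the 760+ band; LTV 55.3% is in the ≤56% band → 9.45%.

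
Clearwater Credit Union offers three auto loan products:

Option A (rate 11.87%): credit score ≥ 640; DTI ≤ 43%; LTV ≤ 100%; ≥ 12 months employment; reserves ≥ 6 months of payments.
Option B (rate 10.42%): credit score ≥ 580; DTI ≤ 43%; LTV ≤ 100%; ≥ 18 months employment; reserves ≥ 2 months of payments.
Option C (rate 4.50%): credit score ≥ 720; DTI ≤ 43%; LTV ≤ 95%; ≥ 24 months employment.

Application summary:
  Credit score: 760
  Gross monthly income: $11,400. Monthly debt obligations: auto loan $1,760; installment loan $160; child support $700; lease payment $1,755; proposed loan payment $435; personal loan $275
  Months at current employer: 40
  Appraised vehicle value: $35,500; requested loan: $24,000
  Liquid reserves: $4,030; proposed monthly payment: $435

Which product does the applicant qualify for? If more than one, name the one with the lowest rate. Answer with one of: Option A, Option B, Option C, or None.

Total debts = (1,760 + 160 + 700 + 1,755 + 435 + 275) = 5,085; DTI = 5,085/11,400 = 44.6%.
LTV = 24,000/35,500 = 67.6%.
Reserves = 4,030/435 = 9.3 months.
Option A: score 760 ≥ 640; DTI 44.6% > 43%; LTV 67.6% ≤ 100%; employment 40 ≥ 12 mo; reserves 9.3 ≥ 6 mo → does not qualify.
Option B: score 760 ≥ 580; DTI 44.6% > 43%; LTV 67.6% ≤ 100%; employment 40 ≥ 18 mo; reserves 9.3 ≥ 2 mo → does not qualify.
Option C: score 760 ≥ 720; DTI 44.6% > 43%; LTV 67.6% ≤ 95%; employment 40 ≥ 24 mo → does not qualify.

None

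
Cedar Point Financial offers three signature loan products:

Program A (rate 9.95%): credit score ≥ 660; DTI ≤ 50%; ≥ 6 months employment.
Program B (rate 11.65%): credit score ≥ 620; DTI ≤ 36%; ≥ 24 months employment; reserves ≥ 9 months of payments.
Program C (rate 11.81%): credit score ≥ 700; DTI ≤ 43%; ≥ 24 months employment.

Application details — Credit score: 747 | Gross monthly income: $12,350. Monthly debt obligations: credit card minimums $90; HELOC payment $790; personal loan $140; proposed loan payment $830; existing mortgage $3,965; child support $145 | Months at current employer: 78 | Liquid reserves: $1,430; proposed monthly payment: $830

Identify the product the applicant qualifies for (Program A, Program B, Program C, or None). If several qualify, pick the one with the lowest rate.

Program A

Total debts = (90 + 790 + 140 + 830 + 3,965 + 145) = 5,960; DTI = 5,960/12,350 = 48.3%.
Reserves = 1,430/830 = 1.7 months.
Program A: score 747 ≥ 660; DTI 48.3% ≤ 50%; employment 78 ≥ 6 mo → qualifies.
Program B: score 747 ≥ 620; DTI 48.3% > 36%; employment 78 ≥ 24 mo; reserves 1.7 < 9 mo → does not qualify.
Program C: score 747 ≥ 700; DTI 48.3% > 43%; employment 78 ≥ 24 mo → does not qualify.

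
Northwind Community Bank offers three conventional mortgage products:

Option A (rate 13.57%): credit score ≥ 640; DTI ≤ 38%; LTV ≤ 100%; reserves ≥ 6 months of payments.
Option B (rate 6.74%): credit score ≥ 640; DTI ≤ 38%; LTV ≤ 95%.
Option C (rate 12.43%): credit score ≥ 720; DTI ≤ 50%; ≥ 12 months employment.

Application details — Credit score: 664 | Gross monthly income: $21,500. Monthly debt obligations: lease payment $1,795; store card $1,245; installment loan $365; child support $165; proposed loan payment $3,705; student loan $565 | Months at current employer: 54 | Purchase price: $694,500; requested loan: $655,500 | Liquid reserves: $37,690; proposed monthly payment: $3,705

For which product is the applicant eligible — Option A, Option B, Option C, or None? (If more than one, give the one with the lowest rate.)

Option B

Total debts = (1,795 + 1,245 + 365 + 165 + 3,705 + 565) = 7,840; DTI = 7,840/21,500 = 36.5%.
LTV = 655,500/694,500 = 94.4%.
Reserves = 37,690/3,705 = 10.2 months.
Option A: score 664 ≥ 640; DTI 36.5% ≤ 38%; LTV 94.4% ≤ 100%; reserves 10.2 ≥ 6 mo → qualifies.
Option B: score 664 ≥ 640; DTI 36.5% ≤ 38%; LTV 94.4% ≤ 95% → qualifies.
Option C: score 664 < 720; DTI 36.5% ≤ 50%; employment 54 ≥ 12 mo → does not qualify.
Qualifying: Option A, Option B. Lowest rate is 6.74% → Option B.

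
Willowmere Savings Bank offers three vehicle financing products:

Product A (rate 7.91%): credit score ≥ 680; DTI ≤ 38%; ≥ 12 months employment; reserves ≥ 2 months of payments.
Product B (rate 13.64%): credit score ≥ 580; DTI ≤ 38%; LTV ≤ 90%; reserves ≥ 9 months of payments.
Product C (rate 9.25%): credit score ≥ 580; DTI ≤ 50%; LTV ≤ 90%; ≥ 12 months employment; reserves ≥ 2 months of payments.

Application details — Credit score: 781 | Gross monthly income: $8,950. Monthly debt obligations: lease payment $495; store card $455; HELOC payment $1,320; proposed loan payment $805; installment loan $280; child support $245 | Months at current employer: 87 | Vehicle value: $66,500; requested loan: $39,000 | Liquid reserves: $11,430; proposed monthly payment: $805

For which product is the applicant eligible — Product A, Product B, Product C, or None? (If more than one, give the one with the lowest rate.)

Total debts = (495 + 455 + 1,320 + 805 + 280 + 245) = 3,600; DTI = 3,600/8,950 = 40.2%.
LTV = 39,000/66,500 = 58.6%.
Reserves = 11,430/805 = 14.2 months.
Product A: score 781 ≥ 680; DTI 40.2% > 38%; employment 87 ≥ 12 mo; reserves 14.2 ≥ 2 mo → does not qualify.
Product B: score 781 ≥ 580; DTI 40.2% > 38%; LTV 58.6% ≤ 90%; reserves 14.2 ≥ 9 mo → does not qualify.
Product C: score 781 ≥ 580; DTI 40.2% ≤ 50%; LTV 58.6% ≤ 90%; employment 87 ≥ 12 mo; reserves 14.2 ≥ 2 mo → qualifies.

Product C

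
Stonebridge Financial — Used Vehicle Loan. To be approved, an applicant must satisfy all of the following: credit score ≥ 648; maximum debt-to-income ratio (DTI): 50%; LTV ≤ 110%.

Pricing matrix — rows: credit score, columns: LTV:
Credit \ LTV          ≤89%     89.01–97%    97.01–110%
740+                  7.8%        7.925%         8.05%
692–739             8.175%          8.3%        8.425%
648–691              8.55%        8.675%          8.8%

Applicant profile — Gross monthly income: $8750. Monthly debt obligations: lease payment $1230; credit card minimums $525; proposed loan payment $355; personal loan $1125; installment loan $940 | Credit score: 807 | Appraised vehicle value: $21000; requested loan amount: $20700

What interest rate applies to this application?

8.05%

Credit score 807 ≥ 648; Total monthly debts = (1,230 + 525 + 355 + 1,125 + 940) = 4,175. DTI: 4,175 ÷ 8,750 = 47.7%, within the 50% cap
LTV: 20,700 ÷ 21,000 = 98.6%, within 110% cap
Credit 807 → row 740+; LTV 98.6% → column 97.01–110%. Grid cell → 8.05%.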